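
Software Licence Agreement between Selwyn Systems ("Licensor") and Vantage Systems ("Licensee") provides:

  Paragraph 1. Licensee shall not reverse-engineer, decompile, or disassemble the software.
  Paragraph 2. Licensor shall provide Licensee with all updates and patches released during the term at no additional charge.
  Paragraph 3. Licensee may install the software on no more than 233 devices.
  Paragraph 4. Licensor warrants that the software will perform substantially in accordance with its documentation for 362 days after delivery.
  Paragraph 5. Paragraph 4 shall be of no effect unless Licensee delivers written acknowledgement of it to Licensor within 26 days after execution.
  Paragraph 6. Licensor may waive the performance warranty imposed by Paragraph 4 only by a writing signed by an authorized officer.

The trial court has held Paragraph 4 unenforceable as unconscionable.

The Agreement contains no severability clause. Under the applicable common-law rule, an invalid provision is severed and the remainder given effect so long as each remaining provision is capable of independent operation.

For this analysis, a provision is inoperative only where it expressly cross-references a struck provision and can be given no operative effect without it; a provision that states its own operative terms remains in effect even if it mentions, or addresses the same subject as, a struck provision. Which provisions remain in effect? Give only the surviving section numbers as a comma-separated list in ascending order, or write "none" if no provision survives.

1, 2, 3

Paragraph 4 is struck. The only function of Paragraph 5 is the acknowledgement condition for Paragraph 4, so it cannot stand once Paragraph 4 is removed. Paragraph 6 operates only by reference to Paragraph 4, so it falls with Paragraph 4. With no severability clause, the stated default rule severs what cannot stand and enforces each remaining provision that can operate on its own. Paragraph 1, Paragraph 2, and Paragraph 3 remain in effect.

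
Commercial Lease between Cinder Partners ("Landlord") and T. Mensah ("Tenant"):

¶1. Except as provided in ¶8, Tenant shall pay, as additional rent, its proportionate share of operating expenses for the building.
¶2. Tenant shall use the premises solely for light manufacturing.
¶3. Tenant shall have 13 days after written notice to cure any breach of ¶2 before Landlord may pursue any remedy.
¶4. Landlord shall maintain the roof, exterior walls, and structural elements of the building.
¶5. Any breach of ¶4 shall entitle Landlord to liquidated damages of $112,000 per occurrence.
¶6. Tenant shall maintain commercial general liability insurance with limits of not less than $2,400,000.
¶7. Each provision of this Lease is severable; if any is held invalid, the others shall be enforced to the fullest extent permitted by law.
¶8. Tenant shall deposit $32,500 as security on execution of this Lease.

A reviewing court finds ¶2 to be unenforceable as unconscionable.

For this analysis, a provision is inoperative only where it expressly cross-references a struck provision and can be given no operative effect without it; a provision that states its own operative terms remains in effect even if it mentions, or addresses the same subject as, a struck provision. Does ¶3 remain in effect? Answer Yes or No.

¶2 is struck. ¶3 merely fixes the cure period for breach of ¶2; with ¶2 gone it has nothing to operate on and falls away. Under the severability clause in ¶7, the remaining provisions continue in force. The provisions still in force are ¶1, ¶4, ¶5, ¶6, ¶7, and ¶8. ¶3 is among the inoperative provisions, so the answer is no.

No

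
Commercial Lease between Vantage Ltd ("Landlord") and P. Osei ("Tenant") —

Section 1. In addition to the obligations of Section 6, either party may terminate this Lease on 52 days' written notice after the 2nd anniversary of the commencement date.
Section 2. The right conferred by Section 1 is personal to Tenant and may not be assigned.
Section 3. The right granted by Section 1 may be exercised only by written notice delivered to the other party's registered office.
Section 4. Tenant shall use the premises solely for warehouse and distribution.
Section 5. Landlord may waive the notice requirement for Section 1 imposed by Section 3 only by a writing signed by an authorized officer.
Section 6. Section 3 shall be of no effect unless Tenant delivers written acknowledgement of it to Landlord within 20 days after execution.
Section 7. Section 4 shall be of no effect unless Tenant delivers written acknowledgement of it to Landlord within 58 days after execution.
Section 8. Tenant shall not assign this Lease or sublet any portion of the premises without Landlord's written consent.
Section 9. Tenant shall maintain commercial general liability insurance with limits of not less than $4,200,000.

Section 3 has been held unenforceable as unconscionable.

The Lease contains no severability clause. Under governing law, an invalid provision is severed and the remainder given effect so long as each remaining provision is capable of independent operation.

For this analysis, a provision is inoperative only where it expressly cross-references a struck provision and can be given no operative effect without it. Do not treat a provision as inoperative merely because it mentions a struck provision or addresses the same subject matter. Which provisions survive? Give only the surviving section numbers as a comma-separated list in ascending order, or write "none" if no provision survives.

1, 2, 4, 7, 8, 9

Section 3 is struck. Section 5 merely fixes the waiver condition for Section 3; with Section 3 gone it has nothing to operate on and falls away. The only function of Section 6 is the acknowledgement condition for Section 3, so it cannot stand once Section 3 is removed. Although Section 1 refers to Section 6, its operative terms do not depend on Section 6, so it remains in effect. With no severability clause, the stated default rule severs what cannot stand and enforces each remaining provision that can operate on its own. Section 1, Section 2, Section 4, Section 7, Section 8, and Section 9 remain in effect.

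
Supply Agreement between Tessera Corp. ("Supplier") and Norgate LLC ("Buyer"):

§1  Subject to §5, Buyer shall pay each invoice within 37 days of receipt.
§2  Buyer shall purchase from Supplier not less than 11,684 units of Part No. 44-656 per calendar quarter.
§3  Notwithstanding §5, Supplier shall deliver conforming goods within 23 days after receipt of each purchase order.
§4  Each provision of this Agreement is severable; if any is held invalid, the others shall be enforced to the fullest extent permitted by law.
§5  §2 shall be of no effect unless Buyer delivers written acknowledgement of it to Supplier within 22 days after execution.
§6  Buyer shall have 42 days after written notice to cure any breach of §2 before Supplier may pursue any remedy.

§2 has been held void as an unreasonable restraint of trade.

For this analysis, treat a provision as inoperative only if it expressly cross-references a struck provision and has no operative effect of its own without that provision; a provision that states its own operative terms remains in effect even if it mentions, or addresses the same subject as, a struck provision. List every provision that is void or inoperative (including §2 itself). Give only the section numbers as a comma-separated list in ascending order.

§2 is struck. §5 merely fixes the acknowledgement condition for §2; with §2 gone it has nothing to operate on and falls away. §6 has no operative effect of its own apart from §2 and is therefore inoperative. Although §3 refers to §5, its operative terms do not depend on §5, so it remains in effect. §1 mentions §5 but its own obligation stands independently of §5, so §1 is not affected. §4 is a severability clause and preserves every provision that can still be given independent effect. That leaves §1, §3, and §4 in effect.

2, 5, 6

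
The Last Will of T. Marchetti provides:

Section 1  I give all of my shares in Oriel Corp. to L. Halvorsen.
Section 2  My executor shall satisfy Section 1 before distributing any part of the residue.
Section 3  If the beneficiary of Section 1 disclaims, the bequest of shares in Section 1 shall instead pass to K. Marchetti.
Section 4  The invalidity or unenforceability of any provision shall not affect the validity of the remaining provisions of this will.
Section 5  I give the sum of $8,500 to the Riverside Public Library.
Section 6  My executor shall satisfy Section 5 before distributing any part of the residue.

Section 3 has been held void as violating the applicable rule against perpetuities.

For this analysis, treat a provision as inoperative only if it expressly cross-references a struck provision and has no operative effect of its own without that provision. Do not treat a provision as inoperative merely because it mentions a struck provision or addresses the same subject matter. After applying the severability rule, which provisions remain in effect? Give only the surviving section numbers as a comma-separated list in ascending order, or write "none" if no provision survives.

1, 2, 4, 5, 6

Section 3 is struck. Nothing else in the will is defined by reference to Section 3. Section 4 is a severability clause and preserves every provision that can still be given independent effect. The provisions still in force are Section 1, Section 2, Section 4, Section 5, and Section 6.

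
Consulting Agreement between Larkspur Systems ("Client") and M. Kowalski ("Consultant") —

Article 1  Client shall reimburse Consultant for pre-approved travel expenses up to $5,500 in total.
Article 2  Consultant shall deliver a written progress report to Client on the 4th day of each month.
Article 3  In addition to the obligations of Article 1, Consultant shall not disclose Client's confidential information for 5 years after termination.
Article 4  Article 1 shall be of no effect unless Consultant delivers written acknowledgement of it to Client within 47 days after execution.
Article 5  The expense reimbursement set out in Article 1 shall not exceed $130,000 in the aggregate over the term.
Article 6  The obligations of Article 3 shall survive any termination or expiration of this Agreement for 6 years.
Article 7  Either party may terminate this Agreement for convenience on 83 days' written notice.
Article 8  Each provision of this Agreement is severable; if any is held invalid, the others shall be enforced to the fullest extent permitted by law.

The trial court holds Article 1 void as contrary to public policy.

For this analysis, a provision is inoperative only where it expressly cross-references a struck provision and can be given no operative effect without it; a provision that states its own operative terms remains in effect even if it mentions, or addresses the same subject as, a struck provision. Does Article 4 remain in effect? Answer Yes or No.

No

Article 1 is struck. Article 4 merely fixes the acknowledgement condition for Article 1; with Article 1 gone it has nothing to operate on and falls away. The whole of Article 5 is the aggregate cap on the expense reimbursement, defined by reference to Article 1, so Article 5 cannot stand once Article 1 is removed. Article 3 mentions Article 1 but its own obligation stands independently of Article 1, so Article 3 is not affected. Under the severability clause in Article 8, the remaining provisions continue in force. That leaves Article 2, Article 3, Article 6, Article 7, and Article 8 in effect. Article 4 is among the inoperative provisions, so the answer is no.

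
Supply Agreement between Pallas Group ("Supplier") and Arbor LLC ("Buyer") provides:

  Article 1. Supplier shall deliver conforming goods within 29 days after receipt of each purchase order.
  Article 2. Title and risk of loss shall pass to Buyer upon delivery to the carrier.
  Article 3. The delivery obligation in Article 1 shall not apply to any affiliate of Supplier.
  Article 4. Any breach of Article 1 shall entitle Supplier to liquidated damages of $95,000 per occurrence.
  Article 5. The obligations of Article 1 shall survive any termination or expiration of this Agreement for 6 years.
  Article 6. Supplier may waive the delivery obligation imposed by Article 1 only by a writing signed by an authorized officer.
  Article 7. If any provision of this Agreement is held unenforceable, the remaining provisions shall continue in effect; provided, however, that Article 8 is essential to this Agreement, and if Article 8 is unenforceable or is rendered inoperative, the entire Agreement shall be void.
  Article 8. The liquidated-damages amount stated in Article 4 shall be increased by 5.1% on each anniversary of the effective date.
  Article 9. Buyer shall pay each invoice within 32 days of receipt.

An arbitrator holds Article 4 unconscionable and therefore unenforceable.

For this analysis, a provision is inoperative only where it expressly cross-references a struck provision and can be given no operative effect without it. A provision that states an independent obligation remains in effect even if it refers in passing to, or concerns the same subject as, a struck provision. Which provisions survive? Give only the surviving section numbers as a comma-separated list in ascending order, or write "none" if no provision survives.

Article 4 is struck. Article 8 operates only by reference to Article 4, so it falls with Article 4. Article 7 makes Article 8 an essential term, and Article 8 has been rendered inoperative by the cascade; under Article 7, the entire Agreement is therefore void. No provision of the Agreement survives.

none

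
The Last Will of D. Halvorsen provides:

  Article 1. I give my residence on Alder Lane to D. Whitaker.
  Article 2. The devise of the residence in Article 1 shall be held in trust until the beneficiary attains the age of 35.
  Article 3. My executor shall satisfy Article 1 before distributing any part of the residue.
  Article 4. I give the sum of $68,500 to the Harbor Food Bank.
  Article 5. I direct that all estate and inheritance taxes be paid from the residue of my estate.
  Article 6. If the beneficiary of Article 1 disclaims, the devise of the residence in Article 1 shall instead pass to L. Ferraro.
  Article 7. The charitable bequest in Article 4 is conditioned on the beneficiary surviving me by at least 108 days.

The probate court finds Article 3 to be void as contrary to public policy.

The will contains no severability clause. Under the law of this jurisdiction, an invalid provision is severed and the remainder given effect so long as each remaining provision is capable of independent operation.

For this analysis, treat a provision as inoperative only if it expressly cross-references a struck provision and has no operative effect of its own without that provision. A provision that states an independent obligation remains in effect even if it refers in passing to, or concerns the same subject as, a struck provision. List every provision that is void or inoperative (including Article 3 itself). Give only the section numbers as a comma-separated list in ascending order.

3

Article 3 is struck. Nothing else in the will is defined by reference to Article 3. Under the stated default rule, only provisions that cannot operate independently fall away; the rest are enforced. Article 1, Article 2, Article 4, Article 5, Article 6, and Article 7 remain in effect.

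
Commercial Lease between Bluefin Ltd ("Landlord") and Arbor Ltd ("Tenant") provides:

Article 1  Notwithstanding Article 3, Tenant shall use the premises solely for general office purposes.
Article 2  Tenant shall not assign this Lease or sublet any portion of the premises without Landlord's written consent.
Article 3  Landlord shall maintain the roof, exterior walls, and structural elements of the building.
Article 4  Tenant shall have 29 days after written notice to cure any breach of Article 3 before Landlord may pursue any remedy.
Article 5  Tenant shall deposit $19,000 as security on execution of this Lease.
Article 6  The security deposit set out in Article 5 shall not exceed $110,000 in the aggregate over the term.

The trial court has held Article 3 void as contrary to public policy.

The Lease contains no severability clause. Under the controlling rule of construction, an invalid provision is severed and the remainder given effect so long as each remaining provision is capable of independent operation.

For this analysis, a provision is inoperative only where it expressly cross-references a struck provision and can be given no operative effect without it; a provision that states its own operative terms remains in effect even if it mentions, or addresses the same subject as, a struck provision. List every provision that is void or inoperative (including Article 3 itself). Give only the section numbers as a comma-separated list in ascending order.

Article 3 is struck. The only function of Article 4 is the cure period for breach of Article 3, so it cannot stand once Article 3 is removed. Article 1 mentions Article 3 but its own obligation stands independently of Article 3, so Article 1 is not affected. Under the stated default rule, only provisions that cannot operate independently fall away; the rest are enforced. The provisions still in force are Article 1, Article 2, Article 5, and Article 6.

3, 4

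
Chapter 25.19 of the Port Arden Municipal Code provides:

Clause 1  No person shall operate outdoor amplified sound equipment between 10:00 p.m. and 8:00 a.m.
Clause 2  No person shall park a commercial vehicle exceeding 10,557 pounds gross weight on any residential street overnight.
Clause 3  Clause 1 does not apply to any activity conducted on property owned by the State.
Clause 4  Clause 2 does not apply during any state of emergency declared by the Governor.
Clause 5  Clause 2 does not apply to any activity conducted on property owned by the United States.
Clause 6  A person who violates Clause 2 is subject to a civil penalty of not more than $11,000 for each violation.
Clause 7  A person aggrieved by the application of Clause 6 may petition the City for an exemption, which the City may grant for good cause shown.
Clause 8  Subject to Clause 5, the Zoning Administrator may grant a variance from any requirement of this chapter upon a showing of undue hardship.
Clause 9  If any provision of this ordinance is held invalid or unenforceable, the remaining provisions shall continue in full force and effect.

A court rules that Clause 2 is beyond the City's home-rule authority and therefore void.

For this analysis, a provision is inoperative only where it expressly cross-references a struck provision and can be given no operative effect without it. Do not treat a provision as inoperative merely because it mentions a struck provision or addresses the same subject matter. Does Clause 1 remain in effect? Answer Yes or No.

Clause 2 is struck. The only function of Clause 4 is the emergency suspension of Clause 2, so it cannot stand once Clause 2 is removed. Clause 5 has no operative effect of its own apart from Clause 2 and is therefore inoperative. Clause 6 merely fixes the civil penalty for violating Clause 2; with Clause 2 gone it has nothing to operate on and falls away. Clause 7 operates only by reference to Clause 6, so it falls with Clause 6. Clause 8 mentions Clause 5 but its own obligation stands independently of Clause 5, so Clause 8 is not affected. Clause 9 is a severability clause and preserves every provision that can still be given independent effect. The provisions still in force are Clause 1, Clause 3, Clause 8, and Clause 9. Clause 1 is among the surviving provisions, so the answer is yes.

Yes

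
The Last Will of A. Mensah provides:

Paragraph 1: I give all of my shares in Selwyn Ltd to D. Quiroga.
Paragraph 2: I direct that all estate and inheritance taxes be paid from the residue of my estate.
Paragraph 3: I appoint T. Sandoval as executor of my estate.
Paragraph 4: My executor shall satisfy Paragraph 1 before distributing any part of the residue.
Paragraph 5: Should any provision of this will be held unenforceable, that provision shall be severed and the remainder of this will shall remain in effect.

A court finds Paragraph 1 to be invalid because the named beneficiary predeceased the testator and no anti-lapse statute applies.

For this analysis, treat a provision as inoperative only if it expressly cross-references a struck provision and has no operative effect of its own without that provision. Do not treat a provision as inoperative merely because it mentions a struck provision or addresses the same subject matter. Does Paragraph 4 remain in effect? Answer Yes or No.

Paragraph 1 is struck. Paragraph 4 merely fixes the priority direction for Paragraph 1; with Paragraph 1 gone it has nothing to operate on and falls away. Under the severability clause in Paragraph 5, the remaining provisions continue in force. That leaves Paragraph 2, Paragraph 3, and Paragraph 5 in effect. Paragraph 4 is among the inoperative provisions, so the answer is no.

No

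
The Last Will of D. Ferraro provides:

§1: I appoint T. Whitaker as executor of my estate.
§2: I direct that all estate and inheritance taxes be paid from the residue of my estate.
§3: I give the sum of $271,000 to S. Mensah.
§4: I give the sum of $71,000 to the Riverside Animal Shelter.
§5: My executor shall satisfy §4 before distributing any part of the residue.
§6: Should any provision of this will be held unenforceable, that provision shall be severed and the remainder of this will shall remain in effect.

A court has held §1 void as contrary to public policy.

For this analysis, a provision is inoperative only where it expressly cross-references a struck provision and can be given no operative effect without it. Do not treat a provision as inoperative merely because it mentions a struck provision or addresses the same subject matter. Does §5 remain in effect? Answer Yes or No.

§1 is struck. No other provision's operative terms depend on §1. §6 is a severability clause and preserves every provision that can still be given independent effect. The provisions still in force are §2, §3, §4, §5, and §6. §5 is among the surviving provisions, so the answer is yes.

Yes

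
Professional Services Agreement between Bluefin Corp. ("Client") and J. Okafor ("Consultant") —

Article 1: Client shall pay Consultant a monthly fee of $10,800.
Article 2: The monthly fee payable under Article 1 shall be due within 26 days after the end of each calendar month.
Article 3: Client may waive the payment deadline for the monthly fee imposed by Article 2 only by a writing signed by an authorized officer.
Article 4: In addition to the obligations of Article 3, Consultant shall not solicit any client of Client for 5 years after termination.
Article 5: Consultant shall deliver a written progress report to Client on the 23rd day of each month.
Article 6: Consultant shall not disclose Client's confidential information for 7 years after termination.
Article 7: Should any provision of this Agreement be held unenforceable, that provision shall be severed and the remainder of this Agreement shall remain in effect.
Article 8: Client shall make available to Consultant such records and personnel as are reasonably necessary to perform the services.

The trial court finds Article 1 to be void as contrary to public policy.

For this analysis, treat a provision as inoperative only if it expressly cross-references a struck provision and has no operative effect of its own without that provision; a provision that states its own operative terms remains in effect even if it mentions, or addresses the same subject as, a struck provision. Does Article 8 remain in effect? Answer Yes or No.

Article 1 is struck. Article 2 does nothing except set the payment deadline for the monthly fee by reference to Article 1; with Article 1 gone it has no independent effect and is inoperative. The only function of Article 3 is the waiver condition for Article 2, so it cannot stand once Article 2 is removed. Although Article 4 refers to Article 3, its operative terms do not depend on Article 3, so it remains in effect. Under the severability clause in Article 7, the remaining provisions continue in force. The provisions still in force are Article 4, Article 5, Article 6, Article 7, and Article 8. Article 8 is among the surviving provisions, so the answer is yes.

Yes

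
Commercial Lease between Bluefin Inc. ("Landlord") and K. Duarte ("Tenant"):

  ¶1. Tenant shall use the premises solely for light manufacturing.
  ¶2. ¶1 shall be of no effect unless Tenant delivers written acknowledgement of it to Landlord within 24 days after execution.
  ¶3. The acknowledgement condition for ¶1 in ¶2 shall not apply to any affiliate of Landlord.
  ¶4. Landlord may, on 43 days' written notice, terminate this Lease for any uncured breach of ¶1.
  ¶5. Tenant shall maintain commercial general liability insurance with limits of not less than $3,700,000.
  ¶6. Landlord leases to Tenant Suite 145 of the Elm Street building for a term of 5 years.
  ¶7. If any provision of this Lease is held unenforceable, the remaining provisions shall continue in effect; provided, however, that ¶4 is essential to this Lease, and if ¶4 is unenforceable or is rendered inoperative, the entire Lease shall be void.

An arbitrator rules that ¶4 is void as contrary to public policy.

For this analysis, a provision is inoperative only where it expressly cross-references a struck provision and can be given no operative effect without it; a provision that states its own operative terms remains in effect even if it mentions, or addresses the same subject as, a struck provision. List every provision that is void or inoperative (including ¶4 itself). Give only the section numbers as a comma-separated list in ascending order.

1, 2, 3, 4, 5, 6, 7

¶4 is struck. Nothing else in the Lease is defined by reference to ¶4. ¶7 makes ¶4 an essential term, and ¶4 is the provision held invalid; under ¶7, the entire Lease is therefore void. No provision of the Lease survives.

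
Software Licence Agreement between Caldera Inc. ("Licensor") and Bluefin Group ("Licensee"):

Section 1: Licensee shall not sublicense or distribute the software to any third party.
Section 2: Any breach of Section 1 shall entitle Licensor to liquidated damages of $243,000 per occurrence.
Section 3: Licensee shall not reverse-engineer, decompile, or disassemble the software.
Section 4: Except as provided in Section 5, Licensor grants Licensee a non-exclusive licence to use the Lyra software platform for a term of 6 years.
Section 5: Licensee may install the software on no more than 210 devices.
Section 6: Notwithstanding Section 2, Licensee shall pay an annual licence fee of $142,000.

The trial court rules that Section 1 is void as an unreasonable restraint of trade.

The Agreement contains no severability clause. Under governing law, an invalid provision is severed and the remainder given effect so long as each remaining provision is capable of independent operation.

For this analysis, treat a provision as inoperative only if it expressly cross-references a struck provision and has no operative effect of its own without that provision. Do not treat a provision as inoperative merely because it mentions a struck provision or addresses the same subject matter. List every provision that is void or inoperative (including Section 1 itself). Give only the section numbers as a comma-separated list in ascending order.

1, 2

Section 1 is struck. Section 2 operates only by reference to Section 1, so it falls with Section 1. Section 6 mentions Section 2 but its own obligation stands independently of Section 2, so Section 6 is not affected. Under the stated default rule, only provisions that cannot operate independently fall away; the rest are enforced. That leaves Section 3, Section 4, Section 5, and Section 6 in effect.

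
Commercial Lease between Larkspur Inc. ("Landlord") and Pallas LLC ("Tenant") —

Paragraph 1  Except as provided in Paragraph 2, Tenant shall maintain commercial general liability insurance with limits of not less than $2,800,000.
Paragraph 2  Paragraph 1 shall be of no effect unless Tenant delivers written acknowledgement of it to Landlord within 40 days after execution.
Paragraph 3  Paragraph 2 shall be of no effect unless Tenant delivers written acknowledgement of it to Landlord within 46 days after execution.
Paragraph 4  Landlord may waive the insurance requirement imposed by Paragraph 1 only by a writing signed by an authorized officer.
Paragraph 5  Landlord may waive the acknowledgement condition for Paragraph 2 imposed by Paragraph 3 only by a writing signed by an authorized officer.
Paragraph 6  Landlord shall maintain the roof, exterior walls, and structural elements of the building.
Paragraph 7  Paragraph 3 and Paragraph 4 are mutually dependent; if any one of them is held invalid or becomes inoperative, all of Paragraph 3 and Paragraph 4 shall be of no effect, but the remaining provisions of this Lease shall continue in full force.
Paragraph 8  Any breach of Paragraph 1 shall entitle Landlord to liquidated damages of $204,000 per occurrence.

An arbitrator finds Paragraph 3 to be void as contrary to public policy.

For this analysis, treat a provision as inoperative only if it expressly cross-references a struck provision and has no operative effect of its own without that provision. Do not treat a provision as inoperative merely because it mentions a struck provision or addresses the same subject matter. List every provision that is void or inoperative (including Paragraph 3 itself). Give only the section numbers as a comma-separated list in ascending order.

3, 4, 5

Paragraph 3 is struck. Paragraph 5 operates only by reference to Paragraph 3, so it falls with Paragraph 3. Paragraph 7 declares Paragraph 3 and Paragraph 4 mutually dependent; since one of them has fallen, all of them are of no effect. That brings down Paragraph 4 as well. The remainder continues in force under Paragraph 7. Paragraph 1, Paragraph 2, Paragraph 6, Paragraph 7, and Paragraph 8 remain in effect.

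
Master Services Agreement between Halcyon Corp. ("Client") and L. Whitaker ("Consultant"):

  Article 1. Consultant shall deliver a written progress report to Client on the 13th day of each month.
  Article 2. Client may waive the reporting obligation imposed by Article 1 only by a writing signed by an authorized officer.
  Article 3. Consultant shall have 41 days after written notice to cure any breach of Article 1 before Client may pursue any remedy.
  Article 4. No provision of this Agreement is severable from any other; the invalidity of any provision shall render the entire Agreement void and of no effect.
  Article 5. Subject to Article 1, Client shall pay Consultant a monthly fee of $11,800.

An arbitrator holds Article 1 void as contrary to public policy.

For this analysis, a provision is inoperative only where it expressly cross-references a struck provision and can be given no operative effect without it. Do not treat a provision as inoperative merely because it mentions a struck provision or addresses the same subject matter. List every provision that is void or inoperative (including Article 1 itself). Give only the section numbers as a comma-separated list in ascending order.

Article 1 is struck. Article 2 merely fixes the waiver condition for Article 1; with Article 1 gone it has nothing to operate on and falls away. Article 3 merely fixes the cure period for breach of Article 1; with Article 1 gone it has nothing to operate on and falls away. Article 4 provides that the Agreement is not severable, so the invalidity of any one provision voids the entire Agreement. No provision of the Agreement survives.

1, 2, 3, 4, 5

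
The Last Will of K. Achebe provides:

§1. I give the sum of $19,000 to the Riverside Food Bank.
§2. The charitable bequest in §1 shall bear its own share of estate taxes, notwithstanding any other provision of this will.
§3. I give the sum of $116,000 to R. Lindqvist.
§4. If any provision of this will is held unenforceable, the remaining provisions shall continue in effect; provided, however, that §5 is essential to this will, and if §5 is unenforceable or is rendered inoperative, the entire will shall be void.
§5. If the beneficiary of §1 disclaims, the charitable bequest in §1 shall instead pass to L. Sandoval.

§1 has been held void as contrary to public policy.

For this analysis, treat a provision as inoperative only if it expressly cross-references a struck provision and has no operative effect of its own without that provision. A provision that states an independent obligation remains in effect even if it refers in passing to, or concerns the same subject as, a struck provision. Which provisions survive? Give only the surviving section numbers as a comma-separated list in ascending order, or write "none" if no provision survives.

§1 is struck. §2 has no operative effect of its own apart from §1 and is therefore inoperative. §5 merely fixes the alternative disposition for §1; with §1 gone it has nothing to operate on and falls away. §4 makes §5 an essential term, and §5 has been rendered inoperative by the cascade; under §4, the entire will is therefore void. No provision of the will survives.

none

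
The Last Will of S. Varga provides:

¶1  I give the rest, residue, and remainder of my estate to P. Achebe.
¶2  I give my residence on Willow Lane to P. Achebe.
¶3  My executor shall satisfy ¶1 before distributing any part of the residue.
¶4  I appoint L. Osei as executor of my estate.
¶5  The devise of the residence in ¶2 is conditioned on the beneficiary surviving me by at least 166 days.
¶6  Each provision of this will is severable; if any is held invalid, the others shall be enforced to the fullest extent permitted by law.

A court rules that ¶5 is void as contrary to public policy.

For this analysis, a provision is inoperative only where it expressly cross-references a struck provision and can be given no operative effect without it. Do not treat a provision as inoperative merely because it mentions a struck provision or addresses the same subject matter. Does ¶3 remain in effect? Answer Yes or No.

Yes

¶5 is struck. Nothing else in the will is defined by reference to ¶5. Under the severability clause in ¶6, the remaining provisions continue in force. ¶1, ¶2, ¶3, ¶4, and ¶6 remain in effect. ¶3 is among the surviving provisions, so the answer is yes.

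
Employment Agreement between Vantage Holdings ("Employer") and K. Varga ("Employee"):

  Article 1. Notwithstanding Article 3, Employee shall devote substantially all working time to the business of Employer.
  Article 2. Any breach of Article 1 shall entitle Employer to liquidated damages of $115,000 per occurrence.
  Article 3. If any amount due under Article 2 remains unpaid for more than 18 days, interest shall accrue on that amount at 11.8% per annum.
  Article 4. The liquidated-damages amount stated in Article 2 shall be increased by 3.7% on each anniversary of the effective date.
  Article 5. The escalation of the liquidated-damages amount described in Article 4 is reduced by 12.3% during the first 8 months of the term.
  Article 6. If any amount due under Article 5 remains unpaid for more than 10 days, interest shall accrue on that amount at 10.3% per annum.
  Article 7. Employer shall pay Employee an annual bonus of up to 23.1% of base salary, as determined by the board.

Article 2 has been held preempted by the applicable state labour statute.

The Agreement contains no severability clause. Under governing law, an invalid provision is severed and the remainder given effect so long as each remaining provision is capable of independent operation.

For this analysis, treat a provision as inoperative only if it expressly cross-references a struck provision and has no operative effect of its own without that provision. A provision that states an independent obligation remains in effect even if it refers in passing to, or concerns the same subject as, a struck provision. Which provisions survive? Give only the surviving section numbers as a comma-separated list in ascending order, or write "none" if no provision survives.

1, 7

Article 2 is struck. Article 3 has no operative effect of its own apart from Article 2 and is therefore inoperative. Article 4 does nothing except set the escalation of the liquidated-damages amount by reference to Article 2; with Article 2 gone it has no independent effect and is inoperative. Article 5 has no operative effect of its own apart from Article 4 and is therefore inoperative. The whole of Article 6 is the default interest on the introductory reduction to the escalation of the liquidated-damages amount, defined by reference to Article 5, so Article 6 cannot stand once Article 5 is removed. Article 1 mentions Article 3 but its own obligation stands independently of Article 3, so Article 1 is not affected. Under the stated default rule, only provisions that cannot operate independently fall away; the rest are enforced. Article 1 and Article 7 remain in effect.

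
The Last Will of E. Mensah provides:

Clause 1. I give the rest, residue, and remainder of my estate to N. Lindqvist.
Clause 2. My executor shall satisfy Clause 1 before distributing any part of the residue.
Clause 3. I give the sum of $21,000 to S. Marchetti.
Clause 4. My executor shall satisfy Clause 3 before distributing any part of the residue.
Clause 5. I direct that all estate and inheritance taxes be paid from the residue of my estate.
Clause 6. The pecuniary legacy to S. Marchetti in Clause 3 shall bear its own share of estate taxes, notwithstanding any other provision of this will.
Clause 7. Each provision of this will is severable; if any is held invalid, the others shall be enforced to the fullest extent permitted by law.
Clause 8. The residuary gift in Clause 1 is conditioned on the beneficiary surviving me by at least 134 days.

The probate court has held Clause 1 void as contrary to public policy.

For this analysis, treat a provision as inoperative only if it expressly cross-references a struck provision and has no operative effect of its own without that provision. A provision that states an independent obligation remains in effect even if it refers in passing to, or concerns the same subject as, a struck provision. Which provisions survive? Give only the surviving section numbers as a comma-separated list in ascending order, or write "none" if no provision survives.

Clause 1 is struck. Clause 2 has no operative effect of its own apart from Clause 1 and is therefore inoperative. Clause 8 operates only by reference to Clause 1, so it falls with Clause 1. Under the severability clause in Clause 7, the remaining provisions continue in force. The provisions still in force are Clause 3, Clause 4, Clause 5, Clause 6, and Clause 7.

3, 4, 5, 6, 7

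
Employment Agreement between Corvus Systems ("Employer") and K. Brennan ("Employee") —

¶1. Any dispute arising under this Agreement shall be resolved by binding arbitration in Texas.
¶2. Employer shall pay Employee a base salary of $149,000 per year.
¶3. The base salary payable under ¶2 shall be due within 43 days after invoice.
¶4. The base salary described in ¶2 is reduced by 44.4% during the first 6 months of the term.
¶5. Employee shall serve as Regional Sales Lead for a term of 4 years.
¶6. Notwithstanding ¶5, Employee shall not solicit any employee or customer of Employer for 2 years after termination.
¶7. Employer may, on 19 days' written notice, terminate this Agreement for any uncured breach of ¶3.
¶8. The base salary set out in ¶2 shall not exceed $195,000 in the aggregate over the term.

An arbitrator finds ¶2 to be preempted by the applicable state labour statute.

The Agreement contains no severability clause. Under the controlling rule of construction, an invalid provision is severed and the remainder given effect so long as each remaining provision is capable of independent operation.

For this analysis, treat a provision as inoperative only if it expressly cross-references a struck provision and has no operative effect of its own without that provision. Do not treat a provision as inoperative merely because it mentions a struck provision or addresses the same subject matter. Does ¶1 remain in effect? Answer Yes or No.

¶2 is struck. ¶3 has no operative effect of its own apart from ¶2 and is therefore inoperative. ¶4 operates only by reference to ¶2, so it falls with ¶2. The whole of ¶8 is the aggregate cap on the base salary, defined by reference to ¶2, so ¶8 cannot stand once ¶2 is removed. ¶7 operates only by reference to ¶3, so it falls with ¶3. With no severability clause, the stated default rule severs what cannot stand and enforces each remaining provision that can operate on its own. The provisions still in force are ¶1, ¶5, and ¶6. ¶1 is among the surviving provisions, so the answer is yes.

Yes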